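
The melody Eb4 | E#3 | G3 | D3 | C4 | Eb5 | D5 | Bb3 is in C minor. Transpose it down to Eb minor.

Gb3 G#2 Bb2 F2 Eb3 Gb4 F4 Db3

From C down to Eb is a major sixth; apply that to each pitch.
Eb4 becomes Gb3
E#3 becomes G#2
G3 becomes Bb2
D3 becomes F2
C4 becomes Eb3
Eb5 becomes Gb4
D5 becomes F4
Bb3 becomes Db3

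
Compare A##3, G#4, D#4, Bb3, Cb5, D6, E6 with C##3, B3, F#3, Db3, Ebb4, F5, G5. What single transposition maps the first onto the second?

From A##3 to C##3 is 6 letter names — a sixth of some quality.
C##3 to A##3 is 9 semitones, which makes it a major sixth; the second version is lower, so the direction is down.
Checking another pair — E6 → G5 — gives the same interval.

down a major sixth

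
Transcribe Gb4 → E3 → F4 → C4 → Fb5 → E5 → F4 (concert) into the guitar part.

Gb5 E4 F5 C5 Fb6 E6 F5

Written C4 sounds as C3 on the guitar, so concert pitches are written a perfect octave up.
Gb4 gives Gb5
E3 gives E4
F4 gives F5
C4 gives C5
Fb5 gives Fb6
E5 gives E6
F4 gives F5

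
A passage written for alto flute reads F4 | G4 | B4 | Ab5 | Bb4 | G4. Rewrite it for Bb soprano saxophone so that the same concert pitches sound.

First find concert pitch: the alto flute sounds a perfect fourth below written, so F4 G4 B4 Ab5 Bb4 G4 sounds C4 D4 F#4 Eb5 F4 D4.
Then write for Bb soprano saxophone: it sounds a major second below written, so the part must be a major second above concert.
C4 → D4
D4 → E4
F#4 → G#4
Eb5 → F5
F4 → G4
D4 → E4

D4 E4 G#4 F5 G4 E4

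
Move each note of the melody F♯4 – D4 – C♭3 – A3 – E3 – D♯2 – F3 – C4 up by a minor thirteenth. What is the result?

D6 Bb5 Abb4 F5 C5 B3 Db5 Ab5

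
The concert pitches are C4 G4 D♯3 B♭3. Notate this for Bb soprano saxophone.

The Bb soprano saxophone sounds a major second below written, so the written part must be a major second above concert — transpose each note up.
C4 gives D4
G4 gives A4
D#3 gives E#3
Bb3 gives C4

D4 A4 E#3 C4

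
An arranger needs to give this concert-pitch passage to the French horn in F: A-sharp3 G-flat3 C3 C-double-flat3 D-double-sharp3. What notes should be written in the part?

E#4 Db4 G3 Gbb3 A##3

The French horn in F sounds a perfect fifth below written, so the written part must be a perfect fifth above concert — transpose each note up.
A#3 → E#4
Gb3 → Db4
C3 → G3
Cbb3 → Gbb3
D##3 → A##3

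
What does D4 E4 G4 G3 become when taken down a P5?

D4 to G3
E4 to A3
G4 to C4
G3 to C3

G3 A3 C4 C3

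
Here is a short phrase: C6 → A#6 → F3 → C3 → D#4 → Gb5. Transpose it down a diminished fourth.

G#5 E##6 C#3 G#2 A##3 D5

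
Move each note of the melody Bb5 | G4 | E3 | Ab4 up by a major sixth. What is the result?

Bb5 becomes G6
G4 becomes E5
E3 becomes C#4
Ab4 becomes F5

G6 E5 C#4 F5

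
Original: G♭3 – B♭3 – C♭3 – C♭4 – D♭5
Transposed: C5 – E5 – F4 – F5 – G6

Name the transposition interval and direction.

up an augmented eleventh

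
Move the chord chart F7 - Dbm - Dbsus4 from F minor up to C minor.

F minor up to C minor is a perfect fifth; each chord root moves by that interval while the quality stays the same.
F7: root F up a perfect fifth → C, giving C7.
Dbm: root Db up a perfect fifth → Ab, giving Abm.
Dbsus4: root Db up a perfect fifth → Ab, giving Absus4.

C7 Abm Absus4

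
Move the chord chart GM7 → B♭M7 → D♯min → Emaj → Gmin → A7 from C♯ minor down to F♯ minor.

CM7 EbM7 G#min Amaj Cmin D7

C♯ minor down to F♯ minor is a perfect fifth; each chord root moves by that interval while the quality stays the same.
GM7: root G down a perfect fifth → C, giving CM7.
B♭M7: root B♭ down a perfect fifth → Eb, giving EbM7.
D♯min: root D♯ down a perfect fifth → G#, giving G#min.
Emaj: root E down a perfect fifth → A, giving Amaj.
Gmin: root G down a perfect fifth → C, giving Cmin.
A7: root A down a perfect fifth → D, giving D7.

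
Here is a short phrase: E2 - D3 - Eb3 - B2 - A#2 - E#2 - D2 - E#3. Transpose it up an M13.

C#4 B4 C5 G#4 F##4 C##4 B3 C##5

E2: a thirteenth up reaches C, and 21 semitones makes it C#4.
D3: a thirteenth up reaches B, and 21 semitones makes it B4.
Eb3 up a major thirteenth is C5.
A major thirteenth up from B2 gives G#4.
A#2 up a major thirteenth is F##4.
E#2: a thirteenth up reaches C, and 21 semitones makes it C##4.
A major thirteenth up from D2 gives B3.
E#3 up a major thirteenth is C##5.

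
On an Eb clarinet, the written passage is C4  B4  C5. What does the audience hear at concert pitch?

Written C4 on the Eb clarinet sounds as Eb4, a minor third higher; apply that shift to every note.
C4 -> Eb4
B4 -> D5
C5 -> Eb5

Eb4 D5 Eb5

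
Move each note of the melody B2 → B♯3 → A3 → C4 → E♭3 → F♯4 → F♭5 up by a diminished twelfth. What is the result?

F4 F#5 Eb5 Gb5 Bbb4 C6 Cbb7

B2 -> F4
B#3 -> F#5
A3 -> Eb5
C4 -> Gb5
Eb3 -> Bbb4
F#4 -> C6
Fb5 -> Cbb7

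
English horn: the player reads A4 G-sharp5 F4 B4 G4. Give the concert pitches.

D4 C#5 Bb3 E4 C4

Written C4 on the English horn sounds as F3, a perfect fifth lower; apply that shift to every note.
A4 gives D4
G#5 gives C#5
F4 gives Bb3
B4 gives E4
G4 gives C4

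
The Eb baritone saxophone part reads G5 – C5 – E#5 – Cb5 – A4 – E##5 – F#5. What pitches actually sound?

Written C4 on the Eb baritone saxophone sounds as Eb2, a major thirteenth lower; apply that shift to every note.
G5 gives Bb3
C5 gives Eb3
E#5 gives G#3
Cb5 gives Ebb3
A4 gives C3
E##5 gives G##3
F#5 gives A3

Bb3 Eb3 G#3 Ebb3 C3 G##3 A3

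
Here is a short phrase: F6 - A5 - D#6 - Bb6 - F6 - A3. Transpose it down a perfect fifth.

F6 becomes Bb5
A5 becomes D5
D#6 becomes G#5
Bb6 becomes Eb6
F6 becomes Bb5
A3 becomes D3

Bb5 D5 G#5 Eb6 Bb5 D3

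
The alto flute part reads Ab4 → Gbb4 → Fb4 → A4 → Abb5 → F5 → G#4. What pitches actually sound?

Eb4 Dbb4 Cb4 E4 Ebb5 C5 D#4

The alto flute sounds a perfect fourth below written, so transpose each written note down a perfect fourth.
Ab4 -> Eb4
Gbb4 -> Dbb4
Fb4 -> Cb4
A4 -> E4
Abb5 -> Ebb5
F5 -> C5
G#4 -> D#4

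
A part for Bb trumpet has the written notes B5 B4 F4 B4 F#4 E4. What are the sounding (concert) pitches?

A5 A4 Eb4 A4 E4 D4

Written C4 on the Bb trumpet sounds as Bb3, a major second lower; apply that shift to every note.
B5 gives A5
B4 gives A4
F4 gives Eb4
B4 gives A4
F#4 gives E4
E4 gives D4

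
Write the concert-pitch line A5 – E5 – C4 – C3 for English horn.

E6 B5 G4 G3

The English horn sounds a perfect fifth below written, so the written part must be a perfect fifth above concert — transpose each note up.
A5 gives E6
E5 gives B5
C4 gives G4
C3 gives G3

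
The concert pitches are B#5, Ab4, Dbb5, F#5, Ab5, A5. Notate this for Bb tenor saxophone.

C##7 Bb5 Ebb6 G#6 Bb6 B6

Written C4 sounds as Bb2 on the Bb tenor saxophone, so concert pitches are written a major ninth up.
B#5 -> C##7
Ab4 -> Bb5
Dbb5 -> Ebb6
F#5 -> G#6
Ab5 -> Bb6
A5 -> B6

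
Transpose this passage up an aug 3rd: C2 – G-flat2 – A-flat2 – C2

C2 gives E#2
Gb2 gives B2
Ab2 gives C#3
C2 gives E#2

E#2 B2 C#3 E#2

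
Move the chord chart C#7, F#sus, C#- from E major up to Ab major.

F7 Bbsus F-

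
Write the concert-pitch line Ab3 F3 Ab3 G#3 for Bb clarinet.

Bb3 G3 Bb3 A#3

The Bb clarinet sounds a major second below written, so the written part must be a major second above concert — transpose each note up.
Ab3 to Bb3
F3 to G3
Ab3 to Bb3
G#3 to A#3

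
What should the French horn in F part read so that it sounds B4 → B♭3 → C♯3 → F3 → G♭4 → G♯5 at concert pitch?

Written C4 sounds as F3 on the French horn in F, so concert pitches are written a perfect fifth up.
B4 to F#5
Bb3 to F4
C#3 to G#3
F3 to C4
Gb4 to Db5
G#5 to D#6

F#5 F4 G#3 C4 Db5 D#6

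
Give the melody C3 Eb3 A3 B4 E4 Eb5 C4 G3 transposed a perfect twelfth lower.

F1 Ab1 D2 E3 A2 Ab3 F2 C2

C3 -> F1
Eb3 -> Ab1
A3 -> D2
B4 -> E3
E4 -> A2
Eb5 -> Ab3
C4 -> F2
G3 -> C2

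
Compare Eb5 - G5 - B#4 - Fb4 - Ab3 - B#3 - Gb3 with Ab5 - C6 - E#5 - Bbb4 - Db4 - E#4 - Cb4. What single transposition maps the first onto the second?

up a perfect fourth

From Eb5 to Ab5 is 4 letter names — a fourth of some quality.
Eb5 to Ab5 is 5 semitones, which makes it a perfect fourth; the second version is higher, so the direction is up.
Checking another pair — Gb3 → Cb4 — gives the same interval.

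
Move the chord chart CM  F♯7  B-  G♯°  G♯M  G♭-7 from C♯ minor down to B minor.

BbM E7 A- F#° F#M Fb-7

C♯ minor down to B minor is a major second; each chord root moves by that interval while the quality stays the same.
CM: root C down a major second → Bb, giving BbM.
F♯7: root F♯ down a major second → E, giving E7.
B-: root B down a major second → A, giving A-.
G♯°: root G♯ down a major second → F#, giving F#°.
G♯M: root G♯ down a major second → F#, giving F#M.
G♭-7: root G♭ down a major second → Fb, giving Fb-7.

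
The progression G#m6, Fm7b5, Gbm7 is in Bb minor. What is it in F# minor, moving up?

Bb minor up to F# minor is an augmented fifth; each chord root moves by that interval while the quality stays the same.
G#m6: root G# up an augmented fifth → D##, giving D##m6.
Fm7b5: root F up an augmented fifth → C#, giving C#m7b5.
Gbm7: root Gb up an augmented fifth → D, giving Dm7.

D##m6 C#m7b5 Dm7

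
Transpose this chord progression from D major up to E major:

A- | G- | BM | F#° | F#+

B- A- C#M G#° G#+

D major up to E major is a major second; each chord root moves by that interval while the quality stays the same.
A-: root A up a major second → B, giving B-.
G-: root G up a major second → A, giving A-.
BM: root B up a major second → C#, giving C#M.
F#°: root F# up a major second → G#, giving G#°.
F#+: root F# up a major second → G#, giving G#+.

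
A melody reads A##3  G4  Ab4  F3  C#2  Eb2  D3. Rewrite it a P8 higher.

A##4 G5 Ab5 F4 C#3 Eb3 D4

A perfect octave up from A##3 gives A##4.
G4: an octave up reaches G, and 12 semitones makes it G5.
Ab4: an octave up reaches A, and 12 semitones makes it Ab5.
A perfect octave up from F3 gives F4.
C#2 up a perfect octave is C#3.
A perfect octave up from Eb2 gives Eb3.
D3: an octave up reaches D, and 12 semitones makes it D4.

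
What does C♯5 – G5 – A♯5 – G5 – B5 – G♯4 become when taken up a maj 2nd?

C#5 → D#5
G5 → A5
A#5 → B#5
G5 → A5
B5 → C#6
G#4 → A#4

D#5 A5 B#5 A5 C#6 A#4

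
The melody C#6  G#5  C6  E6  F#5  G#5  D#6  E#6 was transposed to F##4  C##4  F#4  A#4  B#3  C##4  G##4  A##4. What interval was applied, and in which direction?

Take the first pair: C#6 → F##4. C to F spans 12 letter names, so the interval is some kind of twelfth.
F##4 to C#6 is 18 semitones, which makes it a diminished twelfth; the second version is lower, so the direction is down.
Checking another pair — E#6 → A##4 — gives the same interval.

down a diminished twelfth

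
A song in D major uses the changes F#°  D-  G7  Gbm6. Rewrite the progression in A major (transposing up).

D major up to A major is a perfect fifth; each chord root moves by that interval while the quality stays the same.
F#°: root F# up a perfect fifth → C#, giving C#°.
D-: root D up a perfect fifth → A, giving A-.
G7: root G up a perfect fifth → D, giving D7.
Gbm6: root Gb up a perfect fifth → Db, giving Dbm6.

C#° A- D7 Dbm6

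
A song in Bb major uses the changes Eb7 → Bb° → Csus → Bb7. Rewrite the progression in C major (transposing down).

Bb major down to C major is a minor seventh; each chord root moves by that interval while the quality stays the same.
Eb7: root Eb down a minor seventh → F, giving F7.
Bb°: root Bb down a minor seventh → C, giving C°.
Csus: root C down a minor seventh → D, giving Dsus.
Bb7: root Bb down a minor seventh → C, giving C7.

F7 C° Dsus C7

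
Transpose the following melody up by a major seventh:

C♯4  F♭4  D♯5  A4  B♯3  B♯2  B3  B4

B#4 Eb5 C##6 G#5 A##4 A##3 A#4 A#5

C#4 becomes B#4
Fb4 becomes Eb5
D#5 becomes C##6
A4 becomes G#5
B#3 becomes A##4
B#2 becomes A##3
B3 becomes A#4
B4 becomes A#5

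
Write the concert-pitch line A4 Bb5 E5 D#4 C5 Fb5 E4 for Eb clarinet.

F#4 G5 C#5 B#3 A4 Db5 C#4

The Eb clarinet sounds a minor third above written, so the written part must be a minor third below concert — transpose each note down.
A4 → F#4
Bb5 → G5
E5 → C#5
D#4 → B#3
C5 → A4
Fb5 → Db5
E4 → C#4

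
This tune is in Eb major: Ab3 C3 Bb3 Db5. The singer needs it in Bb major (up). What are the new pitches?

Eb4 G3 F4 Ab5

From Eb up to Bb is a perfect fifth; apply that to each pitch.
Ab3 to Eb4
C3 to G3
Bb3 to F4
Db5 to Ab5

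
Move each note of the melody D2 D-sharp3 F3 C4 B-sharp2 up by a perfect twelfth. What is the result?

D2 to A3
D#3 to A#4
F3 to C5
C4 to G5
B#2 to F##4

A3 A#4 C5 G5 F##4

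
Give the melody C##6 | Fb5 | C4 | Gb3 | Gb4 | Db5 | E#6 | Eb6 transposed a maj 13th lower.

E#4 Abb3 Eb2 Bbb1 Bbb2 Fb3 G#4 Gb4

C##6 → E#4
Fb5 → Abb3
C4 → Eb2
Gb3 → Bbb1
Gb4 → Bbb2
Db5 → Fb3
E#6 → G#4
Eb6 → Gb4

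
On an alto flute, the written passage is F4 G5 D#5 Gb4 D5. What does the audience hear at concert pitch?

C4 D5 A#4 Db4 A4

The alto flute sounds a perfect fourth below written, so transpose each written note down a perfect fourth.
F4 → C4
G5 → D5
D#5 → A#4
Gb4 → Db4
D5 → A4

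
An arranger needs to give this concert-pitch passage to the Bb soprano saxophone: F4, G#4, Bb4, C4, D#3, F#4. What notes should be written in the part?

G4 A#4 C5 D4 E#3 G#4

The Bb soprano saxophone sounds a major second below written, so the written part must be a major second above concert — transpose each note up.
F4 to G4
G#4 to A#4
Bb4 to C5
C4 to D4
D#3 to E#3
F#4 to G#4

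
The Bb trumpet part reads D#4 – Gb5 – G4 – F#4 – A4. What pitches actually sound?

C#4 Fb5 F4 E4 G4

The Bb trumpet sounds a major second below written, so transpose each written note down a major second.
D#4 to C#4
Gb5 to Fb5
G4 to F4
F#4 to E4
A4 to G4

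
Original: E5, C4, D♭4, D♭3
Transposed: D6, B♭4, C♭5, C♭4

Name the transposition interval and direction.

up a minor seventh

Take the first pair: E5 → D6. E to D spans 7 letter names, so the interval is some kind of seventh.
E5 to D6 is 10 semitones, which makes it a minor seventh; the second version is higher, so the direction is up.
Checking another pair — Db3 → Cb4 — gives the same interval.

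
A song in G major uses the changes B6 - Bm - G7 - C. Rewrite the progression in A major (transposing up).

C#6 C#m A7 D

G major up to A major is a major second; each chord root moves by that interval while the quality stays the same.
B6: root B up a major second → C#, giving C#6.
Bm: root B up a major second → C#, giving C#m.
G7: root G up a major second → A, giving A7.
C: root C up a major second → D, giving D.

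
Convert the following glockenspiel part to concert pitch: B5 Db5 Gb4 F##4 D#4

B7 Db7 Gb6 F##6 D#6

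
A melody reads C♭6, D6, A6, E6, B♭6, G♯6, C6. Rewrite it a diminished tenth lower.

A diminished tenth down from Cb6 gives A4.
A diminished tenth down from D6 gives B#4.
A6 down a diminished tenth is F##5.
E6: a tenth down reaches C, and 14 semitones makes it C##5.
Bb6 down a diminished tenth is G#5.
G#6: a tenth down reaches E, and 14 semitones makes it E##5.
A diminished tenth down from C6 gives A#4.

A4 B#4 F##5 C##5 G#5 E##5 A#4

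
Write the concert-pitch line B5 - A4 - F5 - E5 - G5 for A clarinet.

The A clarinet sounds a minor third below written, so the written part must be a minor third above concert — transpose each note up.
B5 → D6
A4 → C5
F5 → Ab5
E5 → G5
G5 → Bb5

D6 C5 Ab5 G5 Bb5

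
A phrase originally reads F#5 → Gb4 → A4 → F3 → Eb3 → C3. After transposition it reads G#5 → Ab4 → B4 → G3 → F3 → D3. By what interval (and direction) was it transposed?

From F#5 to G#5 is 2 letter names — a second of some quality.
F#5 to G#5 is 2 semitones, which makes it a major second; the second version is higher, so the direction is up.
Checking another pair — C3 → D3 — gives the same interval.

up a major second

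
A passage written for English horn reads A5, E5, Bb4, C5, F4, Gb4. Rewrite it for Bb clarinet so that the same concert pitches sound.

First find concert pitch: the English horn sounds a perfect fifth below written, so A5 E5 Bb4 C5 F4 Gb4 sounds D5 A4 Eb4 F4 Bb3 Cb4.
Then write for Bb clarinet: it sounds a major second below written, so the part must be a major second above concert.
D5 → E5
A4 → B4
Eb4 → F4
F4 → G4
Bb3 → C4
Cb4 → Db4

E5 B4 F4 G4 C4 Db4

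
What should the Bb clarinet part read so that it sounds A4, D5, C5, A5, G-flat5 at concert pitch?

B4 E5 D5 B5 Ab5

Written C4 sounds as Bb3 on the Bb clarinet, so concert pitches are written a major second up.
A4 becomes B4
D5 becomes E5
C5 becomes D5
A5 becomes B5
Gb5 becomes Ab5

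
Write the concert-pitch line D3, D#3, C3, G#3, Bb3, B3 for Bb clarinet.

E3 E#3 D3 A#3 C4 C#4

The Bb clarinet sounds a major second below written, so the written part must be a major second above concert — transpose each note up.
D3 to E3
D#3 to E#3
C3 to D3
G#3 to A#3
Bb3 to C4
B3 to C#4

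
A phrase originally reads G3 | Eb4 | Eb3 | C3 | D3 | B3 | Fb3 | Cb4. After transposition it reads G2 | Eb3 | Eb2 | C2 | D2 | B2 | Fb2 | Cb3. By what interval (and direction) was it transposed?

down a perfect octave

From G3 to G2 is 8 letter names — an octave of some quality.
G2 to G3 is 12 semitones, which makes it a perfect octave; the second version is lower, so the direction is down.
Checking another pair — Cb4 → Cb3 — gives the same interval.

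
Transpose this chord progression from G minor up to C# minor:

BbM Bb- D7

G minor up to C# minor is an augmented fourth; each chord root moves by that interval while the quality stays the same.
BbM: root Bb up an augmented fourth → E, giving EM.
Bb-: root Bb up an augmented fourth → E, giving E-.
D7: root D up an augmented fourth → G#, giving G#7.

EM E- G#7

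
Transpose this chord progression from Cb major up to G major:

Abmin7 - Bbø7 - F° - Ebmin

Cb major up to G major is an augmented fifth; each chord root moves by that interval while the quality stays the same.
Abmin7: root Ab up an augmented fifth → E, giving Emin7.
Bbø7: root Bb up an augmented fifth → F#, giving F#ø7.
F°: root F up an augmented fifth → C#, giving C#°.
Ebmin: root Eb up an augmented fifth → B, giving Bmin.

Emin7 F#ø7 C#° Bmin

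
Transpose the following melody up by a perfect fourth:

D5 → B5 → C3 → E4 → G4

A perfect fourth up from D5 gives G5.
B5 up a perfect fourth is E6.
C3 up a perfect fourth is F3.
E4 up a perfect fourth is A4.
G4: a fourth up reaches C, and 5 semitones makes it C5.

G5 E6 F3 A4 C5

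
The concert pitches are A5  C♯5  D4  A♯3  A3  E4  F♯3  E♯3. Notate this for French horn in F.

The French horn in F sounds a perfect fifth below written, so the written part must be a perfect fifth above concert — transpose each note up.
A5 to E6
C#5 to G#5
D4 to A4
A#3 to E#4
A3 to E4
E4 to B4
F#3 to C#4
E#3 to B#3

E6 G#5 A4 E#4 E4 B4 C#4 B#3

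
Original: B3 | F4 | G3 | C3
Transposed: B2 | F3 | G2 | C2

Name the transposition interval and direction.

From B3 to B2 is 8 letter names — an octave of some quality.
B2 to B3 is 12 semitones, which makes it a perfect octave; the second version is lower, so the direction is down.
Checking another pair — C3 → C2 — gives the same interval.

down a perfect octave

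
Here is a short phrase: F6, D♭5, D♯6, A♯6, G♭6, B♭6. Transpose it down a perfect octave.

F5 Db4 D#5 A#5 Gb5 Bb5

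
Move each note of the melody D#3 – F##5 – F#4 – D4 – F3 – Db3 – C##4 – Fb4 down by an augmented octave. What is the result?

D2 F#4 F3 Db3 Fb2 Dbb2 C#3 Fbb3

An augmented octave down from D#3 gives D2.
F##5: an octave down reaches F, and 13 semitones makes it F#4.
F#4: an octave down reaches F, and 13 semitones makes it F3.
An augmented octave down from D4 gives Db3.
An augmented octave down from F3 gives Fb2.
An augmented octave down from Db3 gives Dbb2.
C##4 down an augmented octave is C#3.
Fb4 down an augmented octave is Fbb3.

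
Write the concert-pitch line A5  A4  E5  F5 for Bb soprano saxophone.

B5 B4 F#5 G5

The Bb soprano saxophone sounds a major second below written, so the written part must be a major second above concert — transpose each note up.
A5 -> B5
A4 -> B4
E5 -> F#5
F5 -> G5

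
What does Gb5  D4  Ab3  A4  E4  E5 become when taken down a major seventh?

Gb5 gives Abb4
D4 gives Eb3
Ab3 gives Bbb2
A4 gives Bb3
E4 gives F3
E5 gives F4

Abb4 Eb3 Bbb2 Bb3 F3 F4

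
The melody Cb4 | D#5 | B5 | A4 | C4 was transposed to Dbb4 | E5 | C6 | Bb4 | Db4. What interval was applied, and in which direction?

up a minor second

Take the first pair: Cb4 → Dbb4. C to D spans 2 letter names, so the interval is some kind of second.
Cb4 to Dbb4 is 1 semitone, which makes it a minor second; the second version is higher, so the direction is up.
Checking another pair — C4 → Db4 — gives the same interval.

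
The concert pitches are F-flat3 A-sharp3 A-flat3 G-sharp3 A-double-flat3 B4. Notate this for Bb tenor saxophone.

Gb4 B#4 Bb4 A#4 Bbb4 C#6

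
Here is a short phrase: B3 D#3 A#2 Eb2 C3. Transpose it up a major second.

C#4 E#3 B#2 F2 D3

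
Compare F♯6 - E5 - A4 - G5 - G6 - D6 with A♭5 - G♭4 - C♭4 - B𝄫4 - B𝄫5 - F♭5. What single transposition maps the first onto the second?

From F#6 to Ab5 is 6 letter names — a sixth of some quality.
Ab5 to F#6 is 10 semitones, which makes it an augmented sixth; the second version is lower, so the direction is down.
Checking another pair — D6 → Fb5 — gives the same interval.

down an augmented sixth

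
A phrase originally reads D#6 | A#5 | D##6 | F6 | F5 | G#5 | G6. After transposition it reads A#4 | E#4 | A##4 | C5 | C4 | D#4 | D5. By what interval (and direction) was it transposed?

From D#6 to A#4 is 11 letter names — an eleventh of some quality.
A#4 to D#6 is 17 semitones, which makes it a perfect eleventh; the second version is lower, so the direction is down.
Checking another pair — G6 → D5 — gives the same interval.

down a perfect eleventh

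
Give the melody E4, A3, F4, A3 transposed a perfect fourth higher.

A perfect fourth up from E4 gives A4.
A perfect fourth up from A3 gives D4.
A perfect fourth up from F4 gives Bb4.
A perfect fourth up from A3 gives D4.

A4 D4 Bb4 D4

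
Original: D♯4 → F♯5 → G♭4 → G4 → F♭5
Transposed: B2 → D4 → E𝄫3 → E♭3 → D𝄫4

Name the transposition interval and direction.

From D#4 to B2 is 10 letter names — a tenth of some quality.
B2 to D#4 is 16 semitones, which makes it a major tenth; the second version is lower, so the direction is down.
Checking another pair — Fb5 → Dbb4 — gives the same interval.

down a major tenth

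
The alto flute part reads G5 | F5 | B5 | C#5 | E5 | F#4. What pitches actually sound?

D5 C5 F#5 G#4 B4 C#4

Written C4 on the alto flute sounds as G3, a perfect fourth lower; apply that shift to every note.
G5 → D5
F5 → C5
B5 → F#5
C#5 → G#4
E5 → B4
F#4 → C#4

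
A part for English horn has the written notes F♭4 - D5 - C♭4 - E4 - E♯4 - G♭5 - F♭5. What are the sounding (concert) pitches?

Bbb3 G4 Fb3 A3 A#3 Cb5 Bbb4

Written C4 on the English horn sounds as F3, a perfect fifth lower; apply that shift to every note.
Fb4 → Bbb3
D5 → G4
Cb4 → Fb3
E4 → A3
E#4 → A#3
Gb5 → Cb5
Fb5 → Bbb4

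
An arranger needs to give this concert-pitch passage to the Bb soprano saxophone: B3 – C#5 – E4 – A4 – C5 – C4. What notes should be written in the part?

C#4 D#5 F#4 B4 D5 D4

Written C4 sounds as Bb3 on the Bb soprano saxophone, so concert pitches are written a major second up.
B3 gives C#4
C#5 gives D#5
E4 gives F#4
A4 gives B4
C5 gives D5
C4 gives D4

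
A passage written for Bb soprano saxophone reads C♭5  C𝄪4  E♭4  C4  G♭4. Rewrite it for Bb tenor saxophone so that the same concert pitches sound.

Cb6 C##5 Eb5 C5 Gb5

First find concert pitch: the Bb soprano saxophone sounds a major second below written, so C♭5 C𝄪4 E♭4 C4 G♭4 sounds Bbb4 B#3 Db4 Bb3 Fb4.
Then write for Bb tenor saxophone: it sounds a major ninth below written, so the part must be a major ninth above concert.
Bbb4 → Cb6
B#3 → C##5
Db4 → Eb5
Bb3 → C5
Fb4 → Gb5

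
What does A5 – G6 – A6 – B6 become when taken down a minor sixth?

A5 becomes C#5
G6 becomes B5
A6 becomes C#6
B6 becomes D#6

C#5 B5 C#6 D#6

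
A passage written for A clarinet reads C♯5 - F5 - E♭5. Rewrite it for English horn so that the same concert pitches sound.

E#5 A5 G5

First find concert pitch: the A clarinet sounds a minor third below written, so C♯5 F5 E♭5 sounds A#4 D5 C5.
Then write for English horn: it sounds a perfect fifth below written, so the part must be a perfect fifth above concert.
A#4 → E#5
D5 → A5
C5 → G5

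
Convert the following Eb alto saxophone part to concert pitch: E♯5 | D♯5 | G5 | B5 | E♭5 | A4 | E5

G#4 F#4 Bb4 D5 Gb4 C4 G4

The Eb alto saxophone sounds a major sixth below written, so transpose each written note down a major sixth.
E#5 -> G#4
D#5 -> F#4
G5 -> Bb4
B5 -> D5
Eb5 -> Gb4
A4 -> C4
E5 -> G4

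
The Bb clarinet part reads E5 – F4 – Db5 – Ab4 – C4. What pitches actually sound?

D5 Eb4 Cb5 Gb4 Bb3

Written C4 on the Bb clarinet sounds as Bb3, a major second lower; apply that shift to every note.
E5 → D5
F4 → Eb4
Db5 → Cb5
Ab4 → Gb4
C4 → Bb3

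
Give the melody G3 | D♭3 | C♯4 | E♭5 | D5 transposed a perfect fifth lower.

C3 Gb2 F#3 Ab4 G4

G3 down a perfect fifth is C3.
Db3 down a perfect fifth is Gb2.
C#4: a fifth down reaches F, and 7 semitones makes it F#3.
Eb5: a fifth down reaches A, and 7 semitones makes it Ab4.
A perfect fifth down from D5 gives G4.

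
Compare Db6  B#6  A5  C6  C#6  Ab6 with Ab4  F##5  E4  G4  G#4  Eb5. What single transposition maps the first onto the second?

down a perfect eleventh

From Db6 to Ab4 is 11 letter names — an eleventh of some quality.
Ab4 to Db6 is 17 semitones, which makes it a perfect eleventh; the second version is lower, so the direction is down.
Checking another pair — Ab6 → Eb5 — gives the same interval.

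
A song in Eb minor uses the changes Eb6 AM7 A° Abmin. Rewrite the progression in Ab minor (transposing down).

Ab6 DM7 D° Dbmin

Eb minor down to Ab minor is a perfect fifth; each chord root moves by that interval while the quality stays the same.
Eb6: root Eb down a perfect fifth → Ab, giving Ab6.
AM7: root A down a perfect fifth → D, giving DM7.
A°: root A down a perfect fifth → D, giving D°.
Abmin: root Ab down a perfect fifth → Db, giving Dbmin.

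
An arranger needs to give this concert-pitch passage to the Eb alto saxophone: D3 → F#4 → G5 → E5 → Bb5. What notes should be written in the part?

B3 D#5 E6 C#6 G6

The Eb alto saxophone sounds a major sixth below written, so the written part must be a major sixth above concert — transpose each note up.
D3 -> B3
F#4 -> D#5
G5 -> E6
E5 -> C#6
Bb5 -> G6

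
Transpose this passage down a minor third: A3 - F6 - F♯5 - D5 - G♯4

F#3 D6 D#5 B4 E#4

A3 becomes F#3
F6 becomes D6
F#5 becomes D#5
D5 becomes B4
G#4 becomes E#4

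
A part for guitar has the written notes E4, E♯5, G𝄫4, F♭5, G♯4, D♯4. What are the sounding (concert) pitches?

Written C4 on the guitar sounds as C3, a perfect octave lower; apply that shift to every note.
E4 -> E3
E#5 -> E#4
Gbb4 -> Gbb3
Fb5 -> Fb4
G#4 -> G#3
D#4 -> D#3

E3 E#4 Gbb3 Fb4 G#3 D#3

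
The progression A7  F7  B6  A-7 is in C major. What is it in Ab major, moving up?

C major up to Ab major is a minor sixth; each chord root moves by that interval while the quality stays the same.
A7: root A up a minor sixth → F, giving F7.
F7: root F up a minor sixth → Db, giving Db7.
B6: root B up a minor sixth → G, giving G6.
A-7: root A up a minor sixth → F, giving F-7.

F7 Db7 G6 F-7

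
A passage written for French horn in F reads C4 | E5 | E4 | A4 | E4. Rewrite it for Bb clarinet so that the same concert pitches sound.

G3 B4 B3 E4 B3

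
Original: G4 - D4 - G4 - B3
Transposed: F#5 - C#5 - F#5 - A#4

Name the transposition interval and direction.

From G4 to F#5 is 7 letter names — a seventh of some quality.
G4 to F#5 is 11 semitones, which makes it a major seventh; the second version is higher, so the direction is up.
Checking another pair — B3 → A#4 — gives the same interval.

up a major seventh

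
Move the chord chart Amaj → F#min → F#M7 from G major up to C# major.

G major up to C# major is an augmented fourth; each chord root moves by that interval while the quality stays the same.
Amaj: root A up an augmented fourth → D#, giving D#maj.
F#min: root F# up an augmented fourth → B#, giving B#min.
F#M7: root F# up an augmented fourth → B#, giving B#M7.

D#maj B#min B#M7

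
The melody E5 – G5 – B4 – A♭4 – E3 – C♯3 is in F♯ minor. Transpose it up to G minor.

F5 Ab5 C5 Bbb4 F3 D3

From F♯ up to G is a minor second; apply that to each pitch.
E5 gives F5
G5 gives Ab5
B4 gives C5
Ab4 gives Bbb4
E3 gives F3
C#3 gives D3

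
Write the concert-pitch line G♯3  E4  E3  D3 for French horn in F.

D#4 B4 B3 A3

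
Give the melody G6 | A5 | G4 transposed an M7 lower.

Ab5 Bb4 Ab3

G6 gives Ab5
A5 gives Bb4
G4 gives Ab3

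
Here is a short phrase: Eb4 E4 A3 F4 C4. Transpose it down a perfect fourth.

Bb3 B3 E3 C4 G3

A perfect fourth down from Eb4 gives Bb3.
A perfect fourth down from E4 gives B3.
A perfect fourth down from A3 gives E3.
F4: a fourth down reaches C, and 5 semitones makes it C4.
C4: a fourth down reaches G, and 5 semitones makes it G3.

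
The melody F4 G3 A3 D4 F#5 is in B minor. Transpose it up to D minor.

Ab4 Bb3 C4 F4 A5

B minor to D minor up is a minor third, so every note moves up by that interval.
F4 → Ab4
G3 → Bb3
A3 → C4
D4 → F4
F#5 → A5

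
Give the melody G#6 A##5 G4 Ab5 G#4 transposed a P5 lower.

G#6 → C#6
A##5 → D##5
G4 → C4
Ab5 → Db5
G#4 → C#4

C#6 D##5 C4 Db5 C#4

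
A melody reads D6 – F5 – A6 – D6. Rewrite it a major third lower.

D6 to Bb5
F5 to Db5
A6 to F6
D6 to Bb5

Bb5 Db5 F6 Bb5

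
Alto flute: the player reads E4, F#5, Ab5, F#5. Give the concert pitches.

B3 C#5 Eb5 C#5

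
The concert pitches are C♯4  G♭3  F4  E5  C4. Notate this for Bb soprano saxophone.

D#4 Ab3 G4 F#5 D4

Written C4 sounds as Bb3 on the Bb soprano saxophone, so concert pitches are written a major second up.
C#4 becomes D#4
Gb3 becomes Ab3
F4 becomes G4
E5 becomes F#5
C4 becomes D4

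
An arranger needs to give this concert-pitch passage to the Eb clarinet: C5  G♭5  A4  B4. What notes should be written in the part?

A4 Eb5 F#4 G#4

The Eb clarinet sounds a minor third above written, so the written part must be a minor third below concert — transpose each note down.
C5 gives A4
Gb5 gives Eb5
A4 gives F#4
B4 gives G#4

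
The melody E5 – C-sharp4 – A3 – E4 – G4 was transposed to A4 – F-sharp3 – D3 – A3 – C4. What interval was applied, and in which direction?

down a perfect fifth

Take the first pair: E5 → A4. E to A spans 5 letter names, so the interval is some kind of fifth.
A4 to E5 is 7 semitones, which makes it a perfect fifth; the second version is lower, so the direction is down.
Checking another pair — G4 → C4 — gives the same interval.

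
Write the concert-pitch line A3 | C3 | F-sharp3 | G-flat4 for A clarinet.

C4 Eb3 A3 Bbb4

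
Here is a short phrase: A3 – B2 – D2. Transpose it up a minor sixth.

A3 up a minor sixth is F4.
B2: a sixth up reaches G, and 8 semitones makes it G3.
D2 up a minor sixth is Bb2.

F4 G3 Bb2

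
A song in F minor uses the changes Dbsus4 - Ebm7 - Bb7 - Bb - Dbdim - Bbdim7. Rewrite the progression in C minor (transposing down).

F minor down to C minor is a perfect fourth; each chord root moves by that interval while the quality stays the same.
Dbsus4: root Db down a perfect fourth → Ab, giving Absus4.
Ebm7: root Eb down a perfect fourth → Bb, giving Bbm7.
Bb7: root Bb down a perfect fourth → F, giving F7.
Bb: root Bb down a perfect fourth → F, giving F.
Dbdim: root Db down a perfect fourth → Ab, giving Abdim.
Bbdim7: root Bb down a perfect fourth → F, giving Fdim7.

Absus4 Bbm7 F7 F Abdim Fdim7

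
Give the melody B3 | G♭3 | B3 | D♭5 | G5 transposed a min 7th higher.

A4 Fb4 A4 Cb6 F6

B3 -> A4
Gb3 -> Fb4
B3 -> A4
Db5 -> Cb6
G5 -> F6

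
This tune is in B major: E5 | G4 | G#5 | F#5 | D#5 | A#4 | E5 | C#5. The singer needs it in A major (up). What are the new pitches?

D6 F5 F#6 E6 C#6 G#5 D6 B5

From B up to A is a minor seventh; apply that to each pitch.
E5 -> D6
G4 -> F5
G#5 -> F#6
F#5 -> E6
D#5 -> C#6
A#4 -> G#5
E5 -> D6
C#5 -> B5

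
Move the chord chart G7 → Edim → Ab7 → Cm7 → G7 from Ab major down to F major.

E7 C#dim F7 Am7 E7

Ab major down to F major is a minor third; each chord root moves by that interval while the quality stays the same.
G7: root G down a minor third → E, giving E7.
Edim: root E down a minor third → C#, giving C#dim.
Ab7: root Ab down a minor third → F, giving F7.
Cm7: root C down a minor third → A, giving Am7.
G7: root G down a minor third → E, giving E7.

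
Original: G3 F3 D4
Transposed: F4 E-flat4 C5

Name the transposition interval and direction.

Take the first pair: G3 → F4. G to F spans 7 letter names, so the interval is some kind of seventh.
G3 to F4 is 10 semitones, which makes it a minor seventh; the second version is higher, so the direction is up.
Checking another pair — D4 → C5 — gives the same interval.

up a minor seventh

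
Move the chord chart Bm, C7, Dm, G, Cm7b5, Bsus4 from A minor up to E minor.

F#m G7 Am D Gm7b5 F#sus4

A minor up to E minor is a perfect fifth; each chord root moves by that interval while the quality stays the same.
Bm: root B up a perfect fifth → F#, giving F#m.
C7: root C up a perfect fifth → G, giving G7.
Dm: root D up a perfect fifth → A, giving Am.
G: root G up a perfect fifth → D, giving D.
Cm7b5: root C up a perfect fifth → G, giving Gm7b5.
Bsus4: root B up a perfect fifth → F#, giving F#sus4.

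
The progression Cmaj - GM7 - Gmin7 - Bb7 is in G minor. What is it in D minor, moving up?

Gmaj DM7 Dmin7 F7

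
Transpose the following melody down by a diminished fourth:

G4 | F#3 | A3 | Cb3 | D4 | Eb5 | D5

G4 to D#4
F#3 to C##3
A3 to E#3
Cb3 to G2
D4 to A#3
Eb5 to B4
D5 to A#4

D#4 C##3 E#3 G2 A#3 B4 A#4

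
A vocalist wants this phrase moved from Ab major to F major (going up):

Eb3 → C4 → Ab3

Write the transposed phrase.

C4 A4 F4

Ab major to F major up is a major sixth, so every note moves up by that interval.
Eb3 to C4
C4 to A4
Ab3 to F4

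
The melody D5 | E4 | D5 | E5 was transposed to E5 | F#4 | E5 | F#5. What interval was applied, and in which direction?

up a major second

From D5 to E5 is 2 letter names — a second of some quality.
D5 to E5 is 2 semitones, which makes it a major second; the second version is higher, so the direction is up.
Checking another pair — E5 → F#5 — gives the same interval.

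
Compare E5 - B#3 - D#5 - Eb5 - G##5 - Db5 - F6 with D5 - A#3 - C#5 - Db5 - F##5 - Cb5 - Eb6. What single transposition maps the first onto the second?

down a major second

Take the first pair: E5 → D5. E to D spans 2 letter names, so the interval is some kind of second.
D5 to E5 is 2 semitones, which makes it a major second; the second version is lower, so the direction is down.
Checking another pair — F6 → Eb6 — gives the same interval.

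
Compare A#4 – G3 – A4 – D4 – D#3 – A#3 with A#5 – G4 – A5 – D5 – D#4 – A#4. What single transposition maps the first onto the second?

Take the first pair: A#4 → A#5. A to A spans 8 letter names, so the interval is some kind of octave.
A#4 to A#5 is 12 semitones, which makes it a perfect octave; the second version is higher, so the direction is up.
Checking another pair — A#3 → A#4 — gives the same interval.

up a perfect octave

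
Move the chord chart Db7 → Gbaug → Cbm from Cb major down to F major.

G7 Caug Fm

Cb major down to F major is a diminished fifth; each chord root moves by that interval while the quality stays the same.
Db7: root Db down a diminished fifth → G, giving G7.
Gbaug: root Gb down a diminished fifth → C, giving Caug.
Cbm: root Cb down a diminished fifth → F, giving Fm.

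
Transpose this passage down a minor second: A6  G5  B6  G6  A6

A6: a second down reaches G, and 1 semitone makes it G#6.
G5 down a minor second is F#5.
B6 down a minor second is A#6.
G6: a second down reaches F, and 1 semitone makes it F#6.
A minor second down from A6 gives G#6.

G#6 F#5 A#6 F#6 G#6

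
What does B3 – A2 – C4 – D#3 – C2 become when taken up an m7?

A4 G3 Bb4 C#4 Bb2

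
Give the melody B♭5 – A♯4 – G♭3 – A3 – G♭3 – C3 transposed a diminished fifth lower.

E5 D##4 C3 D#3 C3 F#2

A diminished fifth down from Bb5 gives E5.
A diminished fifth down from A#4 gives D##4.
Gb3: a fifth down reaches C, and 6 semitones makes it C3.
A diminished fifth down from A3 gives D#3.
A diminished fifth down from Gb3 gives C3.
C3 down a diminished fifth is F#2.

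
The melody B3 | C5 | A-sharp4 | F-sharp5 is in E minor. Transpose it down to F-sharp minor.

C#3 D4 B#3 G#4

From E down to F-sharp is a minor seventh; apply that to each pitch.
B3 to C#3
C5 to D4
A#4 to B#3
F#5 to G#4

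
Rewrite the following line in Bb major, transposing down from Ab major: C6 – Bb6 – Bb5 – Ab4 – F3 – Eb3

Ab major to Bb major down is a minor seventh, so every note moves down by that interval.
C6 gives D5
Bb6 gives C6
Bb5 gives C5
Ab4 gives Bb3
F3 gives G2
Eb3 gives F2

D5 C6 C5 Bb3 G2 F2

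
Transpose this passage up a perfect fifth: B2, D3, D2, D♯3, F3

F#3 A3 A2 A#3 C4

B2 gives F#3
D3 gives A3
D2 gives A2
D#3 gives A#3
F3 gives C4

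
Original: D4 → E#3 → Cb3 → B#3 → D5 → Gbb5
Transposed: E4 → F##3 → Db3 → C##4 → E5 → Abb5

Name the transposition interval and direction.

From D4 to E4 is 2 letter names — a second of some quality.
D4 to E4 is 2 semitones, which makes it a major second; the second version is higher, so the direction is up.
Checking another pair — Gbb5 → Abb5 — gives the same interval.

up a major second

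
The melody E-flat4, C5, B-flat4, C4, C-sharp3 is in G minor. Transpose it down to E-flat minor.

From G down to E-flat is a major third; apply that to each pitch.
Eb4 → Cb4
C5 → Ab4
Bb4 → Gb4
C4 → Ab3
C#3 → A2

Cb4 Ab4 Gb4 Ab3 A2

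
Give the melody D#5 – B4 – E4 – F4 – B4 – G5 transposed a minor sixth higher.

D#5 up a minor sixth is B5.
B4 up a minor sixth is G5.
A minor sixth up from E4 gives C5.
A minor sixth up from F4 gives Db5.
B4 up a minor sixth is G5.
G5: a sixth up reaches E, and 8 semitones makes it Eb6.

B5 G5 C5 Db5 G5 Eb6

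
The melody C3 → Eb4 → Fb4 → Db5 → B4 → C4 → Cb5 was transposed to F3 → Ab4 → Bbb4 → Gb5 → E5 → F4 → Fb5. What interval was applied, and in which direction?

up a perfect fourth

Take the first pair: C3 → F3. C to F spans 4 letter names, so the interval is some kind of fourth.
C3 to F3 is 5 semitones, which makes it a perfect fourth; the second version is higher, so the direction is up.
Checking another pair — Cb5 → Fb5 — gives the same interval.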